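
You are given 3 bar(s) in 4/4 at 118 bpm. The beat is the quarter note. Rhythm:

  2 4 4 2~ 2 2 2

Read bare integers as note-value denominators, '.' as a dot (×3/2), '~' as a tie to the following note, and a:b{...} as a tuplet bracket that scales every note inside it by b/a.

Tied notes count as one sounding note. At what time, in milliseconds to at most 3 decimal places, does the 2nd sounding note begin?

1. 0.0ms @ 0 + 1016.949ms (2)
2. 1016.949ms @ 2 + 508.475ms (1)
3. 1525.424ms @ 3 + 508.475ms (1)
4. 2033.898ms @ 4 + 2033.898ms (4)
5. 4067.797ms @ 8 + 1016.949ms (2)
6. 5084.746ms @ 10 + 1016.949ms (2)

note 2 onset = 2b = 1016.949ms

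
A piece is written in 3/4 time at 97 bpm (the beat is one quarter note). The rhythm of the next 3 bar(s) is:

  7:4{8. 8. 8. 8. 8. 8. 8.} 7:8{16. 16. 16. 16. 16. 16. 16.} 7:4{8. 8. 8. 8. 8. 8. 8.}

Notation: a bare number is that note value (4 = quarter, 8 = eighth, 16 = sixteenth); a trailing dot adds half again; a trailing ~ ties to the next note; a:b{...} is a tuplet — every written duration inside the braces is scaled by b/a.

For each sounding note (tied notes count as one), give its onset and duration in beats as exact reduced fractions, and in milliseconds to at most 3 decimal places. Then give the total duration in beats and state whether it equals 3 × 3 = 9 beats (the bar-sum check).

1) 0.0ms=0b +265.096ms=3/7b
2) 265.096ms=3/7b +265.096ms=3/7b
3) 530.191ms=6/7b +265.096ms=3/7b
4) 795.287ms=9/7b +265.096ms=3/7b
5) 1060.383ms=12/7b +265.096ms=3/7b
6) 1325.479ms=15/7b +265.096ms=3/7b
7) 1590.574ms=18/7b +265.096ms=3/7b
8) 1855.67ms=3b +265.096ms=3/7b
9) 2120.766ms=24/7b +265.096ms=3/7b
10) 2385.862ms=27/7b +265.096ms=3/7b
11) 2650.957ms=30/7b +265.096ms=3/7b
12) 2916.053ms=33/7b +265.096ms=3/7b
13) 3181.149ms=36/7b +265.096ms=3/7b
14) 3446.244ms=39/7b +265.096ms=3/7b
15) 3711.34ms=6b +265.096ms=3/7b
16) 3976.436ms=45/7b +265.096ms=3/7b
17) 4241.532ms=48/7b +265.096ms=3/7b
18) 4506.627ms=51/7b +265.096ms=3/7b
19) 4771.723ms=54/7b +265.096ms=3/7b
20) 5036.819ms=57/7b +265.096ms=3/7b
21) 5301.915ms=60/7b +265.096ms=3/7b
Σ=9b of 9 (97bpm 3/4) — PASS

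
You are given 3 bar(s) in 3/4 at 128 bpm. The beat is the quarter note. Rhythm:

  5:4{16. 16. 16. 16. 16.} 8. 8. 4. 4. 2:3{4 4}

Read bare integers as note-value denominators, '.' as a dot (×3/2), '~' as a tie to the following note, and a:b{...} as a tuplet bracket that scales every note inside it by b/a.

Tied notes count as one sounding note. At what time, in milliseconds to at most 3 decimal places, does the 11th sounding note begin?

1. 0.0ms @ 0 + 140.625ms (3/10)
2. 140.625ms @ 3/10 + 140.625ms (3/10)
3. 281.25ms @ 3/5 + 140.625ms (3/10)
4. 421.875ms @ 9/10 + 140.625ms (3/10)
5. 562.5ms @ 6/5 + 140.625ms (3/10)
6. 703.125ms @ 3/2 + 351.562ms (3/4)
7. 1054.688ms @ 9/4 + 351.562ms (3/4)
8. 1406.25ms @ 3 + 703.125ms (3/2)
9. 2109.375ms @ 9/2 + 703.125ms (3/2)
10. 2812.5ms @ 6 + 703.125ms (3/2)
11. 3515.625ms @ 15/2 + 703.125ms (3/2)

note 11 onset = 15/2b = 3515.625ms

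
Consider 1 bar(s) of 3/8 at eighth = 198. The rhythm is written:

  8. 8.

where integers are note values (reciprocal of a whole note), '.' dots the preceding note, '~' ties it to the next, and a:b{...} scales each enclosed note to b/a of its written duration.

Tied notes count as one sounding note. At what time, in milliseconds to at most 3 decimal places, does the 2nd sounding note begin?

note 2 onset = 3/2b = 454.545ms

1. 0.0ms @ 0 + 454.545ms (3/2)
2. 454.545ms @ 3/2 + 454.545ms (3/2)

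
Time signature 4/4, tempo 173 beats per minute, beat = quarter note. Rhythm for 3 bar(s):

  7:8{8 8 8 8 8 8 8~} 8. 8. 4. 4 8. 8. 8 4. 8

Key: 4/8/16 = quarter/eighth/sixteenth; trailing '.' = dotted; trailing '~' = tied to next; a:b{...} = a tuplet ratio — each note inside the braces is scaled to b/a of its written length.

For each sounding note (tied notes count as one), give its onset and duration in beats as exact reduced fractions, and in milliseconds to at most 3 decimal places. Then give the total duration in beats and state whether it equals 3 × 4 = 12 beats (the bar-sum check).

1) 0.0ms=0b +198.183ms=4/7b
2) 198.183ms=4/7b +198.183ms=4/7b
3) 396.367ms=8/7b +198.183ms=4/7b
4) 594.55ms=12/7b +198.183ms=4/7b
5) 792.733ms=16/7b +198.183ms=4/7b
6) 990.917ms=20/7b +198.183ms=4/7b
7) 1189.1ms=24/7b +458.299ms=37/28b
8) 1647.399ms=19/4b +260.116ms=3/4b
9) 1907.514ms=11/2b +520.231ms=3/2b
10) 2427.746ms=7b +346.821ms=1b
11) 2774.566ms=8b +260.116ms=3/4b
12) 3034.682ms=35/4b +260.116ms=3/4b
13) 3294.798ms=19/2b +173.41ms=1/2b
14) 3468.208ms=10b +520.231ms=3/2b
15) 3988.439ms=23/2b +173.41ms=1/2b
Σ=12b of 12 (173bpm 4/4) — PASS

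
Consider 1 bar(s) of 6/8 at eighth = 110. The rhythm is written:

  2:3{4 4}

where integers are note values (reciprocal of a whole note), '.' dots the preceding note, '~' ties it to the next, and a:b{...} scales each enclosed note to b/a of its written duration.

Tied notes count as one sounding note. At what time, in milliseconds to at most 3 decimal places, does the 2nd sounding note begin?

note 2 onset = 3b = 1636.364ms

1. 0.0ms @ 0 + 1636.364ms (3)
2. 1636.364ms @ 3 + 1636.364ms (3)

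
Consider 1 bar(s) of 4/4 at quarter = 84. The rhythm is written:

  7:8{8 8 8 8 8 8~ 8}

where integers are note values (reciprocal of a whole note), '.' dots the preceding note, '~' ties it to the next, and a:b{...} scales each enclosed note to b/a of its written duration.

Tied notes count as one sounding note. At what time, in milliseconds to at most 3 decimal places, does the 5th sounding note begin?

note 5 onset = 16/7b = 1632.653ms

1. 0.0ms @ 0 + 408.163ms (4/7)
2. 408.163ms @ 4/7 + 408.163ms (4/7)
3. 816.327ms @ 8/7 + 408.163ms (4/7)
4. 1224.49ms @ 12/7 + 408.163ms (4/7)
5. 1632.653ms @ 16/7 + 408.163ms (4/7)
6. 2040.816ms @ 20/7 + 816.327ms (8/7)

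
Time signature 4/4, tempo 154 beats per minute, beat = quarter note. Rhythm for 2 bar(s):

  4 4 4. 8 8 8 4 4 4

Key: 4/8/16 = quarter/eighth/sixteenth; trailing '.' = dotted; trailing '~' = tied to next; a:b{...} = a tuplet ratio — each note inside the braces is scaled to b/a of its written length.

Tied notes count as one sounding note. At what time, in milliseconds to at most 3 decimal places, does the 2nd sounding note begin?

1. 0.0ms @ 0 + 389.61ms (1)
2. 389.61ms @ 1 + 389.61ms (1)
3. 779.221ms @ 2 + 584.416ms (3/2)
4. 1363.636ms @ 7/2 + 194.805ms (1/2)
5. 1558.442ms @ 4 + 194.805ms (1/2)
6. 1753.247ms @ 9/2 + 194.805ms (1/2)
7. 1948.052ms @ 5 + 389.61ms (1)
8. 2337.662ms @ 6 + 389.61ms (1)
9. 2727.273ms @ 7 + 389.61ms (1)

note 2 onset = 1b = 389.61ms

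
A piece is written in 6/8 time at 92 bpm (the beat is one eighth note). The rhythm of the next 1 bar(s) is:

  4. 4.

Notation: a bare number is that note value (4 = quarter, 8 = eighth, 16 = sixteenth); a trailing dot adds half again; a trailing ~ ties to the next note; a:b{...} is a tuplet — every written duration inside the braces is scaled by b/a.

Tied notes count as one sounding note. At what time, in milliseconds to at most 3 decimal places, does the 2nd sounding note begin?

1. 0.0ms @ 0 + 1956.522ms (3)
2. 1956.522ms @ 3 + 1956.522ms (3)

note 2 onset = 3b = 1956.522ms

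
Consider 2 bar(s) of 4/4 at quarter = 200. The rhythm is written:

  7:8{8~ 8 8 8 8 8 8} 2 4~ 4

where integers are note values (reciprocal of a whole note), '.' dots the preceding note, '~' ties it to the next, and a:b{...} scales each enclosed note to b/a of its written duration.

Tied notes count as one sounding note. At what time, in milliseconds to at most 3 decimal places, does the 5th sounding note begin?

note 5 onset = 20/7b = 857.143ms

1. 0.0ms @ 0 + 342.857ms (8/7)
2. 342.857ms @ 8/7 + 171.429ms (4/7)
3. 514.286ms @ 12/7 + 171.429ms (4/7)
4. 685.714ms @ 16/7 + 171.429ms (4/7)
5. 857.143ms @ 20/7 + 171.429ms (4/7)
6. 1028.571ms @ 24/7 + 171.429ms (4/7)
7. 1200.0ms @ 4 + 600.0ms (2)
8. 1800.0ms @ 6 + 600.0ms (2)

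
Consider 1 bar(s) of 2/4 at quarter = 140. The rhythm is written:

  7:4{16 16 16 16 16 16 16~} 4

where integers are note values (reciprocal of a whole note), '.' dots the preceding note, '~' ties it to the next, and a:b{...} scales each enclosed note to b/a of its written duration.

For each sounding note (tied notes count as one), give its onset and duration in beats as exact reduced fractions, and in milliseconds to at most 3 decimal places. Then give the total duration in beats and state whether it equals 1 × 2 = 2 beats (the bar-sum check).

1) 0.0ms=0b +61.224ms=1/7b
2) 61.224ms=1/7b +61.224ms=1/7b
3) 122.449ms=2/7b +61.224ms=1/7b
4) 183.673ms=3/7b +61.224ms=1/7b
5) 244.898ms=4/7b +61.224ms=1/7b
6) 306.122ms=5/7b +61.224ms=1/7b
7) 367.347ms=6/7b +489.796ms=8/7b
Σ=2b of 2 (140bpm 2/4) — PASS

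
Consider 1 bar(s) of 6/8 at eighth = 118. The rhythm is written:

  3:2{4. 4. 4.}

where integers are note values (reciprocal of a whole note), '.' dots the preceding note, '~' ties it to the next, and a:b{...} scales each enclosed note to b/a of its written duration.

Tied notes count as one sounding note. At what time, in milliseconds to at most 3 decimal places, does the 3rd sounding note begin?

1. 0.0ms @ 0 + 1016.949ms (2)
2. 1016.949ms @ 2 + 1016.949ms (2)
3. 2033.898ms @ 4 + 1016.949ms (2)

note 3 onset = 4b = 2033.898ms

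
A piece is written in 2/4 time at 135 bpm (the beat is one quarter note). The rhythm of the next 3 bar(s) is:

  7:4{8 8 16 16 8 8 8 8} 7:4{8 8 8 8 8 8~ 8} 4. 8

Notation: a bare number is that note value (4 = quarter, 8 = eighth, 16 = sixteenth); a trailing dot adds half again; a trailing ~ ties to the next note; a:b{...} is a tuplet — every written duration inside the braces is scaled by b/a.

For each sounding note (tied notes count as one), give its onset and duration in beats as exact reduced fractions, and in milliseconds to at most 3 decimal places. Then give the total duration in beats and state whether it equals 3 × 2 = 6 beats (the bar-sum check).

1) 0.0ms=0b +126.984ms=2/7b
2) 126.984ms=2/7b +126.984ms=2/7b
3) 253.968ms=4/7b +63.492ms=1/7b
4) 317.46ms=5/7b +63.492ms=1/7b
5) 380.952ms=6/7b +126.984ms=2/7b
6) 507.937ms=8/7b +126.984ms=2/7b
7) 634.921ms=10/7b +126.984ms=2/7b
8) 761.905ms=12/7b +126.984ms=2/7b
9) 888.889ms=2b +126.984ms=2/7b
10) 1015.873ms=16/7b +126.984ms=2/7b
11) 1142.857ms=18/7b +126.984ms=2/7b
12) 1269.841ms=20/7b +126.984ms=2/7b
13) 1396.825ms=22/7b +126.984ms=2/7b
14) 1523.81ms=24/7b +253.968ms=4/7b
15) 1777.778ms=4b +666.667ms=3/2b
16) 2444.444ms=11/2b +222.222ms=1/2b
Σ=6b of 6 (135bpm 2/4) — PASS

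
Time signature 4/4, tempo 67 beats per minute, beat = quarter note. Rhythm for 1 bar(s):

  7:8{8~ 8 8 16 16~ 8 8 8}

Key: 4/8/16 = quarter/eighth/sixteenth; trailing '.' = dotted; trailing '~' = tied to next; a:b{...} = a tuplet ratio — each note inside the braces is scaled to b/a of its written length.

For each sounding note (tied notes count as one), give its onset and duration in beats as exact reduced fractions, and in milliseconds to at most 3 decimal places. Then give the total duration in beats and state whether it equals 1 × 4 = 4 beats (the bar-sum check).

1) 0.0ms=0b +1023.454ms=8/7b
2) 1023.454ms=8/7b +511.727ms=4/7b
3) 1535.181ms=12/7b +255.864ms=2/7b
4) 1791.045ms=2b +767.591ms=6/7b
5) 2558.635ms=20/7b +511.727ms=4/7b
6) 3070.362ms=24/7b +511.727ms=4/7b
Σ=4b of 4 (67bpm 4/4) — PASS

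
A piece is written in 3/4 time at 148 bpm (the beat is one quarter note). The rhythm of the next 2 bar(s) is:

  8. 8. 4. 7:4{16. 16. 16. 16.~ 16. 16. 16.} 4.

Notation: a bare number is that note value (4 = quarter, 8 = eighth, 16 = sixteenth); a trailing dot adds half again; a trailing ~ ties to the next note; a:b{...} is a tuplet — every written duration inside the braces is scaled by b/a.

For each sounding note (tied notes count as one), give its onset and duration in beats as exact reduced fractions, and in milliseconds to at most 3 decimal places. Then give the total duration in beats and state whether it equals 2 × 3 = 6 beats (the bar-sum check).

1) 0.0ms=0b +304.054ms=3/4b
2) 304.054ms=3/4b +304.054ms=3/4b
3) 608.108ms=3/2b +608.108ms=3/2b
4) 1216.216ms=3b +86.873ms=3/14b
5) 1303.089ms=45/14b +86.873ms=3/14b
6) 1389.961ms=24/7b +86.873ms=3/14b
7) 1476.834ms=51/14b +173.745ms=3/7b
8) 1650.579ms=57/14b +86.873ms=3/14b
9) 1737.452ms=30/7b +86.873ms=3/14b
10) 1824.324ms=9/2b +608.108ms=3/2b
Σ=6b of 6 (148bpm 3/4) — PASS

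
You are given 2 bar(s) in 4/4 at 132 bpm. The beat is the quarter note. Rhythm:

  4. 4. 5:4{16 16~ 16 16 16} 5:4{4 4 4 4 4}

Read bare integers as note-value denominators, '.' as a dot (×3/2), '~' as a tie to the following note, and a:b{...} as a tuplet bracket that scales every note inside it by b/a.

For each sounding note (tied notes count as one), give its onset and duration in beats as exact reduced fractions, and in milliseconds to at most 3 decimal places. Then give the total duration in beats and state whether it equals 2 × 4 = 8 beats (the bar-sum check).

1) 0.0ms=0b +681.818ms=3/2b
2) 681.818ms=3/2b +681.818ms=3/2b
3) 1363.636ms=3b +90.909ms=1/5b
4) 1454.545ms=16/5b +181.818ms=2/5b
5) 1636.364ms=18/5b +90.909ms=1/5b
6) 1727.273ms=19/5b +90.909ms=1/5b
7) 1818.182ms=4b +363.636ms=4/5b
8) 2181.818ms=24/5b +363.636ms=4/5b
9) 2545.455ms=28/5b +363.636ms=4/5b
10) 2909.091ms=32/5b +363.636ms=4/5b
11) 3272.727ms=36/5b +363.636ms=4/5b
Σ=8b of 8 (132bpm 4/4) — PASS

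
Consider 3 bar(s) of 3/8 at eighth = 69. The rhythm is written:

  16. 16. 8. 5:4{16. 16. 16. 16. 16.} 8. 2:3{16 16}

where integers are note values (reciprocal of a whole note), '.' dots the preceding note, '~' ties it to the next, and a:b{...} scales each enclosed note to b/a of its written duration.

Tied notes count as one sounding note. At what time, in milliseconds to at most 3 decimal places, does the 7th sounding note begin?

1. 0.0ms @ 0 + 652.174ms (3/4)
2. 652.174ms @ 3/4 + 652.174ms (3/4)
3. 1304.348ms @ 3/2 + 1304.348ms (3/2)
4. 2608.696ms @ 3 + 521.739ms (3/5)
5. 3130.435ms @ 18/5 + 521.739ms (3/5)
6. 3652.174ms @ 21/5 + 521.739ms (3/5)
7. 4173.913ms @ 24/5 + 521.739ms (3/5)
8. 4695.652ms @ 27/5 + 521.739ms (3/5)
9. 5217.391ms @ 6 + 1304.348ms (3/2)
10. 6521.739ms @ 15/2 + 652.174ms (3/4)
11. 7173.913ms @ 33/4 + 652.174ms (3/4)

note 7 onset = 24/5b = 4173.913ms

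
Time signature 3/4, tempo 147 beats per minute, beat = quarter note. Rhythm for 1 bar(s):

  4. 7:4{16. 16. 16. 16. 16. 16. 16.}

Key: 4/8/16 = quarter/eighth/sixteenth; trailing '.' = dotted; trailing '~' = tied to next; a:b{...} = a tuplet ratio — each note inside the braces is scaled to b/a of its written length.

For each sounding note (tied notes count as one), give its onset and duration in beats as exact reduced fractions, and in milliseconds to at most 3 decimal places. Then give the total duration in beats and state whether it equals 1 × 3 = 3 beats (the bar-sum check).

1) 0.0ms=0b +612.245ms=3/2b
2) 612.245ms=3/2b +87.464ms=3/14b
3) 699.708ms=12/7b +87.464ms=3/14b
4) 787.172ms=27/14b +87.464ms=3/14b
5) 874.636ms=15/7b +87.464ms=3/14b
6) 962.099ms=33/14b +87.464ms=3/14b
7) 1049.563ms=18/7b +87.464ms=3/14b
8) 1137.026ms=39/14b +87.464ms=3/14b
Σ=3b of 3 (147bpm 3/4) — PASS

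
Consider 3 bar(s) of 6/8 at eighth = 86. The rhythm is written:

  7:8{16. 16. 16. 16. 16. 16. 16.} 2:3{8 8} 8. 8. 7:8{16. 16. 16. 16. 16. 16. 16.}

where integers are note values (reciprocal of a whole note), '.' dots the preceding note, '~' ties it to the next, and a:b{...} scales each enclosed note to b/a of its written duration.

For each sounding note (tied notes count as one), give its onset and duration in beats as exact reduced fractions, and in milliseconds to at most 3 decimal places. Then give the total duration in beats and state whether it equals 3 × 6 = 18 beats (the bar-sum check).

1) 0.0ms=0b +598.007ms=6/7b
2) 598.007ms=6/7b +598.007ms=6/7b
3) 1196.013ms=12/7b +598.007ms=6/7b
4) 1794.02ms=18/7b +598.007ms=6/7b
5) 2392.027ms=24/7b +598.007ms=6/7b
6) 2990.033ms=30/7b +598.007ms=6/7b
7) 3588.04ms=36/7b +598.007ms=6/7b
8) 4186.047ms=6b +1046.512ms=3/2b
9) 5232.558ms=15/2b +1046.512ms=3/2b
10) 6279.07ms=9b +1046.512ms=3/2b
11) 7325.581ms=21/2b +1046.512ms=3/2b
12) 8372.093ms=12b +598.007ms=6/7b
13) 8970.1ms=90/7b +598.007ms=6/7b
14) 9568.106ms=96/7b +598.007ms=6/7b
15) 10166.113ms=102/7b +598.007ms=6/7b
16) 10764.12ms=108/7b +598.007ms=6/7b
17) 11362.126ms=114/7b +598.007ms=6/7b
18) 11960.133ms=120/7b +598.007ms=6/7b
Σ=18b of 18 (86bpm 6/8) — PASS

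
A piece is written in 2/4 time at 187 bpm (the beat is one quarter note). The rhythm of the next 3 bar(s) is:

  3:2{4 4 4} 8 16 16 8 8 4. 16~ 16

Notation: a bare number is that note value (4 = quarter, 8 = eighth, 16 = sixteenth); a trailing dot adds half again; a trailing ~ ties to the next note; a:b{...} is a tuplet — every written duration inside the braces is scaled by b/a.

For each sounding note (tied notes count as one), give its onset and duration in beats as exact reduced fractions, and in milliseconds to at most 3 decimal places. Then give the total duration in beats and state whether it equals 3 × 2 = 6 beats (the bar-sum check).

1) 0.0ms=0b +213.904ms=2/3b
2) 213.904ms=2/3b +213.904ms=2/3b
3) 427.807ms=4/3b +213.904ms=2/3b
4) 641.711ms=2b +160.428ms=1/2b
5) 802.139ms=5/2b +80.214ms=1/4b
6) 882.353ms=11/4b +80.214ms=1/4b
7) 962.567ms=3b +160.428ms=1/2b
8) 1122.995ms=7/2b +160.428ms=1/2b
9) 1283.422ms=4b +481.283ms=3/2b
10) 1764.706ms=11/2b +160.428ms=1/2b
Σ=6b of 6 (187bpm 2/4) — PASS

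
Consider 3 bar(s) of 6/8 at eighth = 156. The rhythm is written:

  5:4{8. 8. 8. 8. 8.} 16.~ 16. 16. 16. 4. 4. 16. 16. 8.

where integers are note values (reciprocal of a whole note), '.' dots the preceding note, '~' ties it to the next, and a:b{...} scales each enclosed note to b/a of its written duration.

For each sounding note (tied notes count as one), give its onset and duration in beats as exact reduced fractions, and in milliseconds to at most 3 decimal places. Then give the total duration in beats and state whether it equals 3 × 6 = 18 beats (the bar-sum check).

1) 0.0ms=0b +461.538ms=6/5b
2) 461.538ms=6/5b +461.538ms=6/5b
3) 923.077ms=12/5b +461.538ms=6/5b
4) 1384.615ms=18/5b +461.538ms=6/5b
5) 1846.154ms=24/5b +461.538ms=6/5b
6) 2307.692ms=6b +576.923ms=3/2b
7) 2884.615ms=15/2b +288.462ms=3/4b
8) 3173.077ms=33/4b +288.462ms=3/4b
9) 3461.538ms=9b +1153.846ms=3b
10) 4615.385ms=12b +1153.846ms=3b
11) 5769.231ms=15b +288.462ms=3/4b
12) 6057.692ms=63/4b +288.462ms=3/4b
13) 6346.154ms=33/2b +576.923ms=3/2b
Σ=18b of 18 (156bpm 6/8) — PASS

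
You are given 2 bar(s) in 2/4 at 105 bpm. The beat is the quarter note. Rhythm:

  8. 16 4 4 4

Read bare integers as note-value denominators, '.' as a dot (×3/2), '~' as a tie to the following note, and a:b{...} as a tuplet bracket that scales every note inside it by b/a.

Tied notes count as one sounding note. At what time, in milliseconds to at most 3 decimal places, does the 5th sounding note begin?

1. 0.0ms @ 0 + 428.571ms (3/4)
2. 428.571ms @ 3/4 + 142.857ms (1/4)
3. 571.429ms @ 1 + 571.429ms (1)
4. 1142.857ms @ 2 + 571.429ms (1)
5. 1714.286ms @ 3 + 571.429ms (1)

note 5 onset = 3b = 1714.286ms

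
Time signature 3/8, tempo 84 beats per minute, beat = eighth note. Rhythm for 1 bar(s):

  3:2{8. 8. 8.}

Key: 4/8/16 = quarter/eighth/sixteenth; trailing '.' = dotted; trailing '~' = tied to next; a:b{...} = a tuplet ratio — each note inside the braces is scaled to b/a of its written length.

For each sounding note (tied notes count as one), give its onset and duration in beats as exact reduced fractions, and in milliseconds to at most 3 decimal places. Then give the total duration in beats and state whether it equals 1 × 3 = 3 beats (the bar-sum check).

1) 0.0ms=0b +714.286ms=1b
2) 714.286ms=1b +714.286ms=1b
3) 1428.571ms=2b +714.286ms=1b
Σ=3b of 3 (84bpm 3/8) — PASS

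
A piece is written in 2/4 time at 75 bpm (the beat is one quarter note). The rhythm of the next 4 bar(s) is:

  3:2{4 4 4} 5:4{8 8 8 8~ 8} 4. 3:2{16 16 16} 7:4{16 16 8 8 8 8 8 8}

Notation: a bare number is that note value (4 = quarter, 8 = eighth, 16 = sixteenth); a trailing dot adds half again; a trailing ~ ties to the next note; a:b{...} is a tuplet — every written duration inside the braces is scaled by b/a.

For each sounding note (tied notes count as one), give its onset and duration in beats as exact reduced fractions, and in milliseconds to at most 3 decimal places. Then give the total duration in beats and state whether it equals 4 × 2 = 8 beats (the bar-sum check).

1) 0.0ms=0b +533.333ms=2/3b
2) 533.333ms=2/3b +533.333ms=2/3b
3) 1066.667ms=4/3b +533.333ms=2/3b
4) 1600.0ms=2b +320.0ms=2/5b
5) 1920.0ms=12/5b +320.0ms=2/5b
6) 2240.0ms=14/5b +320.0ms=2/5b
7) 2560.0ms=16/5b +640.0ms=4/5b
8) 3200.0ms=4b +1200.0ms=3/2b
9) 4400.0ms=11/2b +133.333ms=1/6b
10) 4533.333ms=17/3b +133.333ms=1/6b
11) 4666.667ms=35/6b +133.333ms=1/6b
12) 4800.0ms=6b +114.286ms=1/7b
13) 4914.286ms=43/7b +114.286ms=1/7b
14) 5028.571ms=44/7b +228.571ms=2/7b
15) 5257.143ms=46/7b +228.571ms=2/7b
16) 5485.714ms=48/7b +228.571ms=2/7b
17) 5714.286ms=50/7b +228.571ms=2/7b
18) 5942.857ms=52/7b +228.571ms=2/7b
19) 6171.429ms=54/7b +228.571ms=2/7b
Σ=8b of 8 (75bpm 2/4) — PASS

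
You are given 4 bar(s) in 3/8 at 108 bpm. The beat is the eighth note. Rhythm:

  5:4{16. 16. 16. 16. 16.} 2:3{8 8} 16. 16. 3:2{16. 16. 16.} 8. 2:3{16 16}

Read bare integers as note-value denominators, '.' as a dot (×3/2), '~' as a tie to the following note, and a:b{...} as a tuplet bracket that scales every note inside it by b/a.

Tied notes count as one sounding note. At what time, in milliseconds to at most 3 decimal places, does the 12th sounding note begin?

note 12 onset = 17/2b = 4722.222ms

1. 0.0ms @ 0 + 333.333ms (3/5)
2. 333.333ms @ 3/5 + 333.333ms (3/5)
3. 666.667ms @ 6/5 + 333.333ms (3/5)
4. 1000.0ms @ 9/5 + 333.333ms (3/5)
5. 1333.333ms @ 12/5 + 333.333ms (3/5)
6. 1666.667ms @ 3 + 833.333ms (3/2)
7. 2500.0ms @ 9/2 + 833.333ms (3/2)
8. 3333.333ms @ 6 + 416.667ms (3/4)
9. 3750.0ms @ 27/4 + 416.667ms (3/4)
10. 4166.667ms @ 15/2 + 277.778ms (1/2)
11. 4444.444ms @ 8 + 277.778ms (1/2)
12. 4722.222ms @ 17/2 + 277.778ms (1/2)
13. 5000.0ms @ 9 + 833.333ms (3/2)
14. 5833.333ms @ 21/2 + 416.667ms (3/4)
15. 6250.0ms @ 45/4 + 416.667ms (3/4)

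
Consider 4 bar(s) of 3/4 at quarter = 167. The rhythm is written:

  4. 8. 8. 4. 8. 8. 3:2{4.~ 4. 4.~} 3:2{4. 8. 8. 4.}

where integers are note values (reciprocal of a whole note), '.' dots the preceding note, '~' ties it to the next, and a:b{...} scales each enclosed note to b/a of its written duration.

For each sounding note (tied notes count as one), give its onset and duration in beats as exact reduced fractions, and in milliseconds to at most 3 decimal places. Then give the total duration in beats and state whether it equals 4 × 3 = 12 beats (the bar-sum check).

1) 0.0ms=0b +538.922ms=3/2b
2) 538.922ms=3/2b +269.461ms=3/4b
3) 808.383ms=9/4b +269.461ms=3/4b
4) 1077.844ms=3b +538.922ms=3/2b
5) 1616.766ms=9/2b +269.461ms=3/4b
6) 1886.228ms=21/4b +269.461ms=3/4b
7) 2155.689ms=6b +718.563ms=2b
8) 2874.251ms=8b +718.563ms=2b
9) 3592.814ms=10b +179.641ms=1/2b
10) 3772.455ms=21/2b +179.641ms=1/2b
11) 3952.096ms=11b +359.281ms=1b
Σ=12b of 12 (167bpm 3/4) — PASS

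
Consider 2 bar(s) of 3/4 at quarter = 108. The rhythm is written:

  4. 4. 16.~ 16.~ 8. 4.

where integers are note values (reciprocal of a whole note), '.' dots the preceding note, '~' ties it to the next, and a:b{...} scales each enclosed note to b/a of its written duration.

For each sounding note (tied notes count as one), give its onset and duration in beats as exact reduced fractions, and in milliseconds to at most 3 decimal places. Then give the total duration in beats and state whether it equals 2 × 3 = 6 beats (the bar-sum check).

1) 0.0ms=0b +833.333ms=3/2b
2) 833.333ms=3/2b +833.333ms=3/2b
3) 1666.667ms=3b +833.333ms=3/2b
4) 2500.0ms=9/2b +833.333ms=3/2b
Σ=6b of 6 (108bpm 3/4) — PASS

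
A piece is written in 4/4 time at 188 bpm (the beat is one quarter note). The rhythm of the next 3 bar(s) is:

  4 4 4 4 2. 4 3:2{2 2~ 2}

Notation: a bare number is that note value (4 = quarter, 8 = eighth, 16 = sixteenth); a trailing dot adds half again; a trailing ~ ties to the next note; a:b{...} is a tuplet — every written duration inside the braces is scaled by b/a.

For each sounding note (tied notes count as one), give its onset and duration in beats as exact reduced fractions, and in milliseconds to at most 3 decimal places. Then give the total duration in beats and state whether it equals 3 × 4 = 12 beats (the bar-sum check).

1) 0.0ms=0b +319.149ms=1b
2) 319.149ms=1b +319.149ms=1b
3) 638.298ms=2b +319.149ms=1b
4) 957.447ms=3b +319.149ms=1b
5) 1276.596ms=4b +957.447ms=3b
6) 2234.043ms=7b +319.149ms=1b
7) 2553.191ms=8b +425.532ms=4/3b
8) 2978.723ms=28/3b +851.064ms=8/3b
Σ=12b of 12 (188bpm 4/4) — PASS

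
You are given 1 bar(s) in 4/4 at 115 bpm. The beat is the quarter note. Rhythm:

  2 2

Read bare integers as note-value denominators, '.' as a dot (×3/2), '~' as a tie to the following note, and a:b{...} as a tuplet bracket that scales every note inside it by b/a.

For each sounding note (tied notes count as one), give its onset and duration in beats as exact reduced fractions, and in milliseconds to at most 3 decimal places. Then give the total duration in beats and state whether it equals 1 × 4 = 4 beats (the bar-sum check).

1) 0.0ms=0b +1043.478ms=2b
2) 1043.478ms=2b +1043.478ms=2b
Σ=4b of 4 (115bpm 4/4) — PASS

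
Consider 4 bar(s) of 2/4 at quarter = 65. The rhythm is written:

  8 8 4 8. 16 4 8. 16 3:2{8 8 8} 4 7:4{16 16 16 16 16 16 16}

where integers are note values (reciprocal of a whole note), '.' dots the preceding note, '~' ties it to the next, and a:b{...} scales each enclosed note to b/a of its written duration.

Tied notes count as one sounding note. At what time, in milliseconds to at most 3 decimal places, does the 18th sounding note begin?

1. 0.0ms @ 0 + 461.538ms (1/2)
2. 461.538ms @ 1/2 + 461.538ms (1/2)
3. 923.077ms @ 1 + 923.077ms (1)
4. 1846.154ms @ 2 + 692.308ms (3/4)
5. 2538.462ms @ 11/4 + 230.769ms (1/4)
6. 2769.231ms @ 3 + 923.077ms (1)
7. 3692.308ms @ 4 + 692.308ms (3/4)
8. 4384.615ms @ 19/4 + 230.769ms (1/4)
9. 4615.385ms @ 5 + 307.692ms (1/3)
10. 4923.077ms @ 16/3 + 307.692ms (1/3)
11. 5230.769ms @ 17/3 + 307.692ms (1/3)
12. 5538.462ms @ 6 + 923.077ms (1)
13. 6461.538ms @ 7 + 131.868ms (1/7)
14. 6593.407ms @ 50/7 + 131.868ms (1/7)
15. 6725.275ms @ 51/7 + 131.868ms (1/7)
16. 6857.143ms @ 52/7 + 131.868ms (1/7)
17. 6989.011ms @ 53/7 + 131.868ms (1/7)
18. 7120.879ms @ 54/7 + 131.868ms (1/7)
19. 7252.747ms @ 55/7 + 131.868ms (1/7)

note 18 onset = 54/7b = 7120.879ms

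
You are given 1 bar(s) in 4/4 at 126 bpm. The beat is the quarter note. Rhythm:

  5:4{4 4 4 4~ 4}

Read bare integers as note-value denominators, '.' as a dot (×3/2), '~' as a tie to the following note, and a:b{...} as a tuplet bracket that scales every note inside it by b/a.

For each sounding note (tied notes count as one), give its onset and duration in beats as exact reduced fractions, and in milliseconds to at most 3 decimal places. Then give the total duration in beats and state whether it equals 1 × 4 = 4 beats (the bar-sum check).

1) 0.0ms=0b +380.952ms=4/5b
2) 380.952ms=4/5b +380.952ms=4/5b
3) 761.905ms=8/5b +380.952ms=4/5b
4) 1142.857ms=12/5b +761.905ms=8/5b
Σ=4b of 4 (126bpm 4/4) — PASS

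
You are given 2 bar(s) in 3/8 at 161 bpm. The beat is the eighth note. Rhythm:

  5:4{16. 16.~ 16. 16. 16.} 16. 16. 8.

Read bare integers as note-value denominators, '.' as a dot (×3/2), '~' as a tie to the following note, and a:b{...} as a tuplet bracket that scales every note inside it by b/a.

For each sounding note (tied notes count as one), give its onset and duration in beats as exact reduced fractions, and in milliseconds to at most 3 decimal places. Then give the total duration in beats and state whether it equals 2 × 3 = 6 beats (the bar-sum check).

1) 0.0ms=0b +223.602ms=3/5b
2) 223.602ms=3/5b +447.205ms=6/5b
3) 670.807ms=9/5b +223.602ms=3/5b
4) 894.41ms=12/5b +223.602ms=3/5b
5) 1118.012ms=3b +279.503ms=3/4b
6) 1397.516ms=15/4b +279.503ms=3/4b
7) 1677.019ms=9/2b +559.006ms=3/2b
Σ=6b of 6 (161bpm 3/8) — PASS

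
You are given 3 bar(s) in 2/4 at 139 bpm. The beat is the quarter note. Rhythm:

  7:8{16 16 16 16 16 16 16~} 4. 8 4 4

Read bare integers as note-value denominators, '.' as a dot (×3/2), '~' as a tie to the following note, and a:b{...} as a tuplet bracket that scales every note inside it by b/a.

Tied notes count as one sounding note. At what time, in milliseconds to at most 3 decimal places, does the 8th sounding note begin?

1. 0.0ms @ 0 + 123.33ms (2/7)
2. 123.33ms @ 2/7 + 123.33ms (2/7)
3. 246.66ms @ 4/7 + 123.33ms (2/7)
4. 369.99ms @ 6/7 + 123.33ms (2/7)
5. 493.32ms @ 8/7 + 123.33ms (2/7)
6. 616.65ms @ 10/7 + 123.33ms (2/7)
7. 739.979ms @ 12/7 + 770.812ms (25/14)
8. 1510.791ms @ 7/2 + 215.827ms (1/2)
9. 1726.619ms @ 4 + 431.655ms (1)
10. 2158.273ms @ 5 + 431.655ms (1)

note 8 onset = 7/2b = 1510.791ms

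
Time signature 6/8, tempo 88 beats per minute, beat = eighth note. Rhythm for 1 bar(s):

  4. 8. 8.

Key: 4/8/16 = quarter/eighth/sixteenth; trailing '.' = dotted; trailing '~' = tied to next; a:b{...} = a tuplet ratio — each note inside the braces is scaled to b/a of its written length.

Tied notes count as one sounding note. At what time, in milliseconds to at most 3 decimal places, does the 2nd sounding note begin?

1. 0.0ms @ 0 + 2045.455ms (3)
2. 2045.455ms @ 3 + 1022.727ms (3/2)
3. 3068.182ms @ 9/2 + 1022.727ms (3/2)

note 2 onset = 3b = 2045.455ms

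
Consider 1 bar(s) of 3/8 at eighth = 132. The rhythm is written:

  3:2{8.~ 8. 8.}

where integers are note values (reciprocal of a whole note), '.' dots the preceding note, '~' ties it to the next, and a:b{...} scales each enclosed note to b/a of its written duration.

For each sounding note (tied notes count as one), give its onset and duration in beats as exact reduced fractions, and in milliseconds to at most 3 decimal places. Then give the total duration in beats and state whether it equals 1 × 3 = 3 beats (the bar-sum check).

1) 0.0ms=0b +909.091ms=2b
2) 909.091ms=2b +454.545ms=1b
Σ=3b of 3 (132bpm 3/8) — PASS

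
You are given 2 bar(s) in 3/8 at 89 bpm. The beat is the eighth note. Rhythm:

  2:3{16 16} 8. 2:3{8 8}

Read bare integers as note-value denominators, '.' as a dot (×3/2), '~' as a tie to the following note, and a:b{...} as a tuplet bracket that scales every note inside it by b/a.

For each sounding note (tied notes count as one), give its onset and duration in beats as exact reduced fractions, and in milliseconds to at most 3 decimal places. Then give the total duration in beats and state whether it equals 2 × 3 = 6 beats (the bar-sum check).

1) 0.0ms=0b +505.618ms=3/4b
2) 505.618ms=3/4b +505.618ms=3/4b
3) 1011.236ms=3/2b +1011.236ms=3/2b
4) 2022.472ms=3b +1011.236ms=3/2b
5) 3033.708ms=9/2b +1011.236ms=3/2b
Σ=6b of 6 (89bpm 3/8) — PASS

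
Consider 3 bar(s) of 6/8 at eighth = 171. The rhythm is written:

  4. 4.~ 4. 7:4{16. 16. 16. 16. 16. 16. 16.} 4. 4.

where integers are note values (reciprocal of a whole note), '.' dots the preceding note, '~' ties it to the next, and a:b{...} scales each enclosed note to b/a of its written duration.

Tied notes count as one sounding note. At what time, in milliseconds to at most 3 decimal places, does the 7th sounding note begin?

1. 0.0ms @ 0 + 1052.632ms (3)
2. 1052.632ms @ 3 + 2105.263ms (6)
3. 3157.895ms @ 9 + 150.376ms (3/7)
4. 3308.271ms @ 66/7 + 150.376ms (3/7)
5. 3458.647ms @ 69/7 + 150.376ms (3/7)
6. 3609.023ms @ 72/7 + 150.376ms (3/7)
7. 3759.398ms @ 75/7 + 150.376ms (3/7)
8. 3909.774ms @ 78/7 + 150.376ms (3/7)
9. 4060.15ms @ 81/7 + 150.376ms (3/7)
10. 4210.526ms @ 12 + 1052.632ms (3)
11. 5263.158ms @ 15 + 1052.632ms (3)

note 7 onset = 75/7b = 3759.398ms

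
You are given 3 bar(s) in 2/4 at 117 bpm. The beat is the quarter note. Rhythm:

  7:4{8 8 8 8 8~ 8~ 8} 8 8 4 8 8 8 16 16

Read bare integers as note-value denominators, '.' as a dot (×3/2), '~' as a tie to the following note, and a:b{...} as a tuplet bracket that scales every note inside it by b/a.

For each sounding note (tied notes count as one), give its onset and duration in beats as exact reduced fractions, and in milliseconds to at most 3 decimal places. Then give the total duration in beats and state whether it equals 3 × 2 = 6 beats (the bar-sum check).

1) 0.0ms=0b +146.52ms=2/7b
2) 146.52ms=2/7b +146.52ms=2/7b
3) 293.04ms=4/7b +146.52ms=2/7b
4) 439.56ms=6/7b +146.52ms=2/7b
5) 586.081ms=8/7b +439.56ms=6/7b
6) 1025.641ms=2b +256.41ms=1/2b
7) 1282.051ms=5/2b +256.41ms=1/2b
8) 1538.462ms=3b +512.821ms=1b
9) 2051.282ms=4b +256.41ms=1/2b
10) 2307.692ms=9/2b +256.41ms=1/2b
11) 2564.103ms=5b +256.41ms=1/2b
12) 2820.513ms=11/2b +128.205ms=1/4b
13) 2948.718ms=23/4b +128.205ms=1/4b
Σ=6b of 6 (117bpm 2/4) — PASS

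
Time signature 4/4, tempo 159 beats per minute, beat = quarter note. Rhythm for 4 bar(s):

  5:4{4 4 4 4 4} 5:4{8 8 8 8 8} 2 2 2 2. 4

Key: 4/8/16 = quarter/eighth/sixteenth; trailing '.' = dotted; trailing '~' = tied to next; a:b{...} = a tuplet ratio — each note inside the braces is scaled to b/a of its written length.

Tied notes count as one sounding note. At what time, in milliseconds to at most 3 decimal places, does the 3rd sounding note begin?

1. 0.0ms @ 0 + 301.887ms (4/5)
2. 301.887ms @ 4/5 + 301.887ms (4/5)
3. 603.774ms @ 8/5 + 301.887ms (4/5)
4. 905.66ms @ 12/5 + 301.887ms (4/5)
5. 1207.547ms @ 16/5 + 301.887ms (4/5)
6. 1509.434ms @ 4 + 150.943ms (2/5)
7. 1660.377ms @ 22/5 + 150.943ms (2/5)
8. 1811.321ms @ 24/5 + 150.943ms (2/5)
9. 1962.264ms @ 26/5 + 150.943ms (2/5)
10. 2113.208ms @ 28/5 + 150.943ms (2/5)
11. 2264.151ms @ 6 + 754.717ms (2)
12. 3018.868ms @ 8 + 754.717ms (2)
13. 3773.585ms @ 10 + 754.717ms (2)
14. 4528.302ms @ 12 + 1132.075ms (3)
15. 5660.377ms @ 15 + 377.358ms (1)

note 3 onset = 8/5b = 603.774ms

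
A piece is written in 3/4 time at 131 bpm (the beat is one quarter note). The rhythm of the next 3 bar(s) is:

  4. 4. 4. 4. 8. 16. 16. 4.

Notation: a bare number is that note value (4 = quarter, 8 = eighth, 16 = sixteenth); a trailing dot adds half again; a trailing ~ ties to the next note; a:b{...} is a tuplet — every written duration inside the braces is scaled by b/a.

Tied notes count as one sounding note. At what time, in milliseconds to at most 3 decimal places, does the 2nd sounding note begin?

1. 0.0ms @ 0 + 687.023ms (3/2)
2. 687.023ms @ 3/2 + 687.023ms (3/2)
3. 1374.046ms @ 3 + 687.023ms (3/2)
4. 2061.069ms @ 9/2 + 687.023ms (3/2)
5. 2748.092ms @ 6 + 343.511ms (3/4)
6. 3091.603ms @ 27/4 + 171.756ms (3/8)
7. 3263.359ms @ 57/8 + 171.756ms (3/8)
8. 3435.115ms @ 15/2 + 687.023ms (3/2)

note 2 onset = 3/2b = 687.023ms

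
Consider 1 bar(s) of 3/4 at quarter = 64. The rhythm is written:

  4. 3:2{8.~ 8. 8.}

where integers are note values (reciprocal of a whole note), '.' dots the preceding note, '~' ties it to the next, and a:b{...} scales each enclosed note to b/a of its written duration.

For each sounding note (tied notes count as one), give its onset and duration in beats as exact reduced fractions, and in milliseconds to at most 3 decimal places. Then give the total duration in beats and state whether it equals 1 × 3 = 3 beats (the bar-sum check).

1) 0.0ms=0b +1406.25ms=3/2b
2) 1406.25ms=3/2b +937.5ms=1b
3) 2343.75ms=5/2b +468.75ms=1/2b
Σ=3b of 3 (64bpm 3/4) — PASS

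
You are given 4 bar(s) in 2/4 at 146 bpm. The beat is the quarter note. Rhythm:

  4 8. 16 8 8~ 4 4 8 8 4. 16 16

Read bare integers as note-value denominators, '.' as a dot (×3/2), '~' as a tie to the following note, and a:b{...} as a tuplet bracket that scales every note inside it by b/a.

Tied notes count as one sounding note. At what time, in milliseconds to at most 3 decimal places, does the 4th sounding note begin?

1. 0.0ms @ 0 + 410.959ms (1)
2. 410.959ms @ 1 + 308.219ms (3/4)
3. 719.178ms @ 7/4 + 102.74ms (1/4)
4. 821.918ms @ 2 + 205.479ms (1/2)
5. 1027.397ms @ 5/2 + 616.438ms (3/2)
6. 1643.836ms @ 4 + 410.959ms (1)
7. 2054.795ms @ 5 + 205.479ms (1/2)
8. 2260.274ms @ 11/2 + 205.479ms (1/2)
9. 2465.753ms @ 6 + 616.438ms (3/2)
10. 3082.192ms @ 15/2 + 102.74ms (1/4)
11. 3184.932ms @ 31/4 + 102.74ms (1/4)

note 4 onset = 2b = 821.918ms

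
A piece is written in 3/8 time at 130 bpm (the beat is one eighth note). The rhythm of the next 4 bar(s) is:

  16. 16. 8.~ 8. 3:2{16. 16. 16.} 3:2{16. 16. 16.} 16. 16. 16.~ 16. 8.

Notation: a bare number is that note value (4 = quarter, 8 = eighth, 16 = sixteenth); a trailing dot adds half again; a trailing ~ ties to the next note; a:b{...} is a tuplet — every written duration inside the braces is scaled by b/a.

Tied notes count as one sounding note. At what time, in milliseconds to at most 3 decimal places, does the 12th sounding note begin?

1. 0.0ms @ 0 + 346.154ms (3/4)
2. 346.154ms @ 3/4 + 346.154ms (3/4)
3. 692.308ms @ 3/2 + 1384.615ms (3)
4. 2076.923ms @ 9/2 + 230.769ms (1/2)
5. 2307.692ms @ 5 + 230.769ms (1/2)
6. 2538.462ms @ 11/2 + 230.769ms (1/2)
7. 2769.231ms @ 6 + 230.769ms (1/2)
8. 3000.0ms @ 13/2 + 230.769ms (1/2)
9. 3230.769ms @ 7 + 230.769ms (1/2)
10. 3461.538ms @ 15/2 + 346.154ms (3/4)
11. 3807.692ms @ 33/4 + 346.154ms (3/4)
12. 4153.846ms @ 9 + 692.308ms (3/2)
13. 4846.154ms @ 21/2 + 692.308ms (3/2)

note 12 onset = 9b = 4153.846ms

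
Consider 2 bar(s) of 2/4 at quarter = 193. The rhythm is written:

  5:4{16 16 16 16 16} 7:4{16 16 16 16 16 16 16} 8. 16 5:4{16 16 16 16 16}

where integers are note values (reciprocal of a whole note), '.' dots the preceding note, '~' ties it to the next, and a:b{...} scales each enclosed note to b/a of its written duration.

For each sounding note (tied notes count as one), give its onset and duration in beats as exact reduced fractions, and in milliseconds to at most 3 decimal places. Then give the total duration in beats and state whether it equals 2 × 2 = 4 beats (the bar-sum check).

1) 0.0ms=0b +62.176ms=1/5b
2) 62.176ms=1/5b +62.176ms=1/5b
3) 124.352ms=2/5b +62.176ms=1/5b
4) 186.528ms=3/5b +62.176ms=1/5b
5) 248.705ms=4/5b +62.176ms=1/5b
6) 310.881ms=1b +44.412ms=1/7b
7) 355.292ms=8/7b +44.412ms=1/7b
8) 399.704ms=9/7b +44.412ms=1/7b
9) 444.115ms=10/7b +44.412ms=1/7b
10) 488.527ms=11/7b +44.412ms=1/7b
11) 532.939ms=12/7b +44.412ms=1/7b
12) 577.35ms=13/7b +44.412ms=1/7b
13) 621.762ms=2b +233.161ms=3/4b
14) 854.922ms=11/4b +77.72ms=1/4b
15) 932.642ms=3b +62.176ms=1/5b
16) 994.819ms=16/5b +62.176ms=1/5b
17) 1056.995ms=17/5b +62.176ms=1/5b
18) 1119.171ms=18/5b +62.176ms=1/5b
19) 1181.347ms=19/5b +62.176ms=1/5b
Σ=4b of 4 (193bpm 2/4) — PASS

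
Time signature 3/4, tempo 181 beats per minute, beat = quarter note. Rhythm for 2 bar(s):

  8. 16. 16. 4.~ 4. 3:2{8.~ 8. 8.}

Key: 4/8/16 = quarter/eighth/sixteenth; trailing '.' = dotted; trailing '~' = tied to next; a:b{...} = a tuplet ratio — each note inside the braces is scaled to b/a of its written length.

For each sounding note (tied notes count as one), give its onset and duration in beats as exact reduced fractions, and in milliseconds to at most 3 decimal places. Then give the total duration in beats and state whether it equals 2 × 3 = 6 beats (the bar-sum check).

1) 0.0ms=0b +248.619ms=3/4b
2) 248.619ms=3/4b +124.309ms=3/8b
3) 372.928ms=9/8b +124.309ms=3/8b
4) 497.238ms=3/2b +994.475ms=3b
5) 1491.713ms=9/2b +331.492ms=1b
6) 1823.204ms=11/2b +165.746ms=1/2b
Σ=6b of 6 (181bpm 3/4) — PASS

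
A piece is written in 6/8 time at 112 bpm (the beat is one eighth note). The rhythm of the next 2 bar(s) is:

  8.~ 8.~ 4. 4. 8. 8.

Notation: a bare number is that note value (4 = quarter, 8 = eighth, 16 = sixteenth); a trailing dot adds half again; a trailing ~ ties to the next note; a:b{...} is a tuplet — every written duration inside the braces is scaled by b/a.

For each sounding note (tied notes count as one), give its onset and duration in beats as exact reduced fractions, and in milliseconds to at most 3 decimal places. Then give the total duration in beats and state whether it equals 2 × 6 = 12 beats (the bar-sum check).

1) 0.0ms=0b +3214.286ms=6b
2) 3214.286ms=6b +1607.143ms=3b
3) 4821.429ms=9b +803.571ms=3/2b
4) 5625.0ms=21/2b +803.571ms=3/2b
Σ=12b of 12 (112bpm 6/8) — PASS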